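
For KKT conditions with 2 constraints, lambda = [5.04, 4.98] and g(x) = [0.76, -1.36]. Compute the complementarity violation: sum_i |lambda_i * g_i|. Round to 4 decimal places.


KKT complementary slackness check:
lambda_1 * g_1 = 5.04 * 0.76 = 3.8304
lambda_2 * g_2 = 4.98 * -1.36 = -6.7728
Total violation = 3.8304 + 6.7728 = 10.6032


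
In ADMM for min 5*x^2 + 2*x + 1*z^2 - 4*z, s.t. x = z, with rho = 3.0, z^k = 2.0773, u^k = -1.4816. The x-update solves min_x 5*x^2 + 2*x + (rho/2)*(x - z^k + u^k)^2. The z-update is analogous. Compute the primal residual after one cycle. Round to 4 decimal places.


ADMM iteration with rho = 3.0, z^k = 2.0773, u^k = -1.4816
Step 1: x-update.
Minimize 5*x^2 + 2*x + (3.0/2)*(x - 2.0773 - 1.4816)^2
FOC: (2*5 + 3.0)*x = -2 + 3.0*(2.0773 + 1.4816)
x^{k+1} = 0.6674
Step 2: z-update.
Minimize 1*z^2 - 4*z + (3.0/2)*(0.6674 - z - 1.4816)^2
FOC: (2*1 + 3.0)*z = 4 + 3.0*(0.6674 - 1.4816)
z^{k+1} = 0.3115
Step 3: u-update.
u^{k+1} = -1.4816 + 0.6674 - 0.3115 = -1.1257
Step 4: Primal residual = |0.6674 - 0.3115| = 0.3559


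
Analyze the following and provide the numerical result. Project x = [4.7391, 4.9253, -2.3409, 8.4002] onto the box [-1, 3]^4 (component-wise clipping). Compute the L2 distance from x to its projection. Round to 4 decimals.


Project each component onto [-1, 3].
clip(4.7391) = 3.0, clip(4.9253) = 3.0, clip(-2.3409) = -1.0, clip(8.4002) = 3.0
Projection = [3.0, 3.0, -1.0, 3.0]
Squared diffs: [3.0245, 3.7068, 1.798, 29.1622]
Distance = sqrt(37.6915) = 6.1393


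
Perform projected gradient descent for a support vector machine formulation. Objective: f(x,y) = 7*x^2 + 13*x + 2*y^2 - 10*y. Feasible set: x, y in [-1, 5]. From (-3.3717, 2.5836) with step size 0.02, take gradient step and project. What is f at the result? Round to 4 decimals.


Step 1: Compute gradient at (-3.3717, 2.5836).
grad_x = 2*7*-3.3717 + 13 = -34.2038
grad_y = 2*2*2.5836 - 10 = 0.3344
Step 2: Gradient step.
x_raw = -3.3717 - 0.02*-34.2038 = -2.6876
y_raw = 2.5836 - 0.02*0.3344 = 2.5769
Step 3: Project onto [-1, 5].
x_proj = clip(-2.6876) = -1.0
y_proj = clip(2.5769) = 2.5769
Step 4: Evaluate f.
f(-1.0, 2.5769) = -18.4882


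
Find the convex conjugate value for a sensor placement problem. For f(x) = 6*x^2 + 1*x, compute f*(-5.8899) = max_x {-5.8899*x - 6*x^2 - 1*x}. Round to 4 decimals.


f*(y) = sup_x {y*x - a*x^2 - b*x} = sup_x {(y-b)*x - a*x^2}
FOC: (y - b) - 2a*x = 0 => x* = (y - b)/(2a)
x* = (-5.8899 - 1)/(2*6) = -0.5742
f*(-5.8899) = (y-b)^2/(4a) = (-5.8899 - 1)^2/(4*6)
= 47.4707/24 = 1.9779


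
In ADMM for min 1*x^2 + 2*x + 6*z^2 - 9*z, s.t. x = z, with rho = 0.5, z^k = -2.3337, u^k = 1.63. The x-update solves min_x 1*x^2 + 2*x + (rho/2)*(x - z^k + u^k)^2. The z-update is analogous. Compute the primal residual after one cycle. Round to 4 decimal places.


ADMM iteration with rho = 0.5, z^k = -2.3337, u^k = 1.63
Step 1: x-update.
Minimize 1*x^2 + 2*x + (0.5/2)*(x + 2.3337 + 1.63)^2
FOC: (2*1 + 0.5)*x = -2 + 0.5*(-2.3337 - 1.63)
x^{k+1} = -1.5927
Step 2: z-update.
Minimize 6*z^2 - 9*z + (0.5/2)*(-1.5927 - z + 1.63)^2
FOC: (2*6 + 0.5)*z = 9 + 0.5*(-1.5927 + 1.63)
z^{k+1} = 0.7215
Step 3: u-update.
u^{k+1} = 1.63 - 1.5927 - 0.7215 = -0.6842
Step 4: Primal residual = |-1.5927 - 0.7215| = 2.3142


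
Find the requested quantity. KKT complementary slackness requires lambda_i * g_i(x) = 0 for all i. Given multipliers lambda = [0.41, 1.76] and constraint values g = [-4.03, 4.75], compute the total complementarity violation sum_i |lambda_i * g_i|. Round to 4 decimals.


KKT complementary slackness check:
lambda_1 * g_1 = 0.41 * -4.03 = -1.6523
lambda_2 * g_2 = 1.76 * 4.75 = 8.36
Total violation = 1.6523 + 8.36 = 10.0123


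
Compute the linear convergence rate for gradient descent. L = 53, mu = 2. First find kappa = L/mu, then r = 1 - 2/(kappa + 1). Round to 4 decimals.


Step 1: Compute the condition number.
kappa = L/mu = 53/2 = 26.5
Step 2: Compute the convergence rate.
r = 1 - 2/(kappa + 1) = 1 - 2*mu/(L + mu) = (L - mu)/(L + mu) = 51/55 = 0.9273


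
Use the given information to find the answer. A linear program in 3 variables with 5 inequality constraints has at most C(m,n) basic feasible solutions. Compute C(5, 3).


Each vertex corresponds to some choice of n active constraints out of m, so the number of vertices is at most C(m, n) = m! / (n!(m-n)!).
m = 5, n = 3
Numerator: 5 * 4 * 3
Denominator: 3! = 6
C(5, 3) = 10


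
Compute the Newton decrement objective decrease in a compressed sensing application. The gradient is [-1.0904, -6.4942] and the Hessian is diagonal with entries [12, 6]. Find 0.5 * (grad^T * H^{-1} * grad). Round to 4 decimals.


Step 1: H is diagonal, so H^(-1) * g = [-0.0909, -1.0824].
Step 2: g^T H^(-1) g = sum_i g_i^2 / H_ii
  = (-1.0904)^2/12 + (-6.4942)^2/6
  = 0.0991 + 7.0291 = 7.1282
Step 3: Objective decrease = 0.5 * g^T H^(-1) g = 3.5641


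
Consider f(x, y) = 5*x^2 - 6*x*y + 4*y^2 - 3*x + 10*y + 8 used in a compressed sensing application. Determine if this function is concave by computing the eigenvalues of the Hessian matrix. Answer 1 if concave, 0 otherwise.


The Hessian of f(x,y) = 5*x^2 - 6*x*y + 4*y^2 - 3*x + 10*y + 8 is:
H = [[10, -6], [-6, 8]]
Trace = 10 + 8 = 18
Determinant = 10*8 - (-6)^2 = 44
Discriminant = (18)^2 - 4*44 = 148.0
Eigenvalues: lambda_1 = 2.9172, lambda_2 = 15.0828
The function is not concave.

0


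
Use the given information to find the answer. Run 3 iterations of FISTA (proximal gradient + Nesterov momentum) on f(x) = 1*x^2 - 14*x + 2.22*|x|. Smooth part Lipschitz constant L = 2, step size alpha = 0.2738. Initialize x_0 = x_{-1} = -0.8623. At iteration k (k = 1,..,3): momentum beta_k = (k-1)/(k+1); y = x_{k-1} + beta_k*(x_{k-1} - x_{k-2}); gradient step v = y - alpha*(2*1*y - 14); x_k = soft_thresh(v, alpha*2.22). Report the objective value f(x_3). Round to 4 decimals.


FISTA on f(x) = 1*x^2 - 14*x + 2.22*|x|
L = 2, alpha = 0.2738
Iteration 1: beta = 0.0, y = -0.8623 + 0.0*(-0.8623 + 0.8623) = -0.8623
  grad(y) = -15.7246, v = y - alpha*grad = 3.4431
  prox(v) = soft_thresh(3.4431, 0.6078) = 2.8353
Iteration 2: beta = 0.3333, y = 2.8353 + 0.3333*(2.8353 + 0.8623) = 4.0678
  grad(y) = -5.8644, v = y - alpha*grad = 5.6735
  prox(v) = soft_thresh(5.6735, 0.6078) = 5.0656
Iteration 3: beta = 0.5, y = 5.0656 + 0.5*(5.0656 - 2.8353) = 6.1808
  grad(y) = -1.6384, v = y - alpha*grad = 6.6294
  prox(v) = soft_thresh(6.6294, 0.6078) = 6.0216
f(x_3) = 1*6.0216^2 - 14*6.0216 + 2.22*|6.0216| = -34.6748


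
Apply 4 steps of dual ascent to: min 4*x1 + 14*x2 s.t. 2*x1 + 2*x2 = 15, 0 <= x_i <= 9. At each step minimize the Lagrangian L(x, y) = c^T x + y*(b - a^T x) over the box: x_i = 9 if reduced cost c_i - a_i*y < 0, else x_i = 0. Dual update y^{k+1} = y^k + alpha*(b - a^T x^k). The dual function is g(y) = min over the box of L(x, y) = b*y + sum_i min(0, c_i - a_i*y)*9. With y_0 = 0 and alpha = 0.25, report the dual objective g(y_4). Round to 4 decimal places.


Dual ascent for LP: min 4*x1 + 14*x2, 2*x1 + 2*x2 = 15, 0 <= x_i <= 9
Step 1: y^k = 0.0, reduced costs: (4.0, 14.0)
  x^k = (0.0, 0.0), subgradient = b - a^T x = 15.0
  y^{k+1} = 0.0 + 0.25*15.0 = 3.75
Step 2: y^k = 3.75, reduced costs: (-3.5, 6.5)
  x^k = (9.0, 0.0), subgradient = b - a^T x = -3.0
  y^{k+1} = 3.75 + 0.25*-3.0 = 3.0
Step 3: y^k = 3.0, reduced costs: (-2.0, 8.0)
  x^k = (9.0, 0.0), subgradient = b - a^T x = -3.0
  y^{k+1} = 3.0 + 0.25*-3.0 = 2.25
Step 4: y^k = 2.25, reduced costs: (-0.5, 9.5)
  x^k = (9.0, 0.0), subgradient = b - a^T x = -3.0
  y^{k+1} = 2.25 + 0.25*-3.0 = 1.5
Dual objective at y_4 = 1.5: reduced costs (1.0, 11.0), box minimizer x = (0.0, 0.0)
g(y_4) = b*y + (c1 - a1*y)*x1 + (c2 - a2*y)*x2 = 15*1.5 + 1.0*0.0 + 11.0*0.0 = 22.5 + 0.0 + 0.0 = 22.5


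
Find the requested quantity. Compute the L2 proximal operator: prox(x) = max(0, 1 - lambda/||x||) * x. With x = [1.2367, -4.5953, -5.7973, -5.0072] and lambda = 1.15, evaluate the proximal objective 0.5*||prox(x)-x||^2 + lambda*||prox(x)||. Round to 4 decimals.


Step 1: Compute ||x||.
||x|| = 9.0181
Step 2: Compute scaling factor.
scale = max(0, 1 - 1.15/9.0181) = 0.8725
Step 3: prox(x) = [1.079, -4.0093, -5.058, -4.3687]
||prox(x)|| = 7.8681
Step 4: Proximal objective.
0.5*||prox-x||^2 = 0.6613
lambda*||prox|| = 9.0483
Total = 9.7096


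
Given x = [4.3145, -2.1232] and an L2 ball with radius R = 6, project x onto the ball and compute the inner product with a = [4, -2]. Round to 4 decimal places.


Step 1: Compute ||x|| (intermediates to 6 decimals).
||x|| = sqrt(4.3145^2 + (-2.1232)^2) = 4.808626
Step 2: Project.
Since ||x|| <= R, proj = x (no scaling needed).
proj(x) = [4.3145, -2.1232]
Step 3: Dot product.
a^T * proj(x) = 4*4.3145 - 2*(-2.1232) = 21.5044


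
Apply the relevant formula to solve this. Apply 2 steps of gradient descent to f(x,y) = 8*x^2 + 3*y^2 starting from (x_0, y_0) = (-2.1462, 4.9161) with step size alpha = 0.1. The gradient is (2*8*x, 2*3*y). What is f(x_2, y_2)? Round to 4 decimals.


Gradient descent on f(x,y) = 8*x^2 + 3*y^2.
Starting point: (-2.1462, 4.9161), alpha = 0.1
Step 1: grad_x = 2*8*-2.1462 = -34.3392, grad_y = 2*3*4.9161 = 29.4966
  x_1 = -2.1462 - 0.1*-34.3392 = 1.2877
  y_1 = 4.9161 - 0.1*29.4966 = 1.9664
Step 2: grad_x = 2*8*1.2877 = 20.6035, grad_y = 2*3*1.9664 = 11.7986
  x_2 = 1.2877 - 0.1*20.6035 = -0.7726
  y_2 = 1.9664 - 0.1*11.7986 = 0.7866
f(-0.7726, 0.7866) = 8*(-0.7726)^2 + 3*0.7866^2 = 6.6318


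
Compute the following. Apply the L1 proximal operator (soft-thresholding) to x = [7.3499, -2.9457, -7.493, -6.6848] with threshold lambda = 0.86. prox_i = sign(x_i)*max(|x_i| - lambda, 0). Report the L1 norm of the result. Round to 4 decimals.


Soft-thresholding with lambda = 0.86:
prox(7.3499) = sign(7.3499)*max(|7.3499| - 0.86, 0) = 6.4899
prox(-2.9457) = sign(-2.9457)*max(|-2.9457| - 0.86, 0) = -2.0857
prox(-7.493) = sign(-7.493)*max(|-7.493| - 0.86, 0) = -6.633
prox(-6.6848) = sign(-6.6848)*max(|-6.6848| - 0.86, 0) = -5.8248
prox(x) = [6.4899, -2.0857, -6.633, -5.8248]
||prox(x)||_1 = 6.4899 + 2.0857 + 6.633 + 5.8248 = 21.0334


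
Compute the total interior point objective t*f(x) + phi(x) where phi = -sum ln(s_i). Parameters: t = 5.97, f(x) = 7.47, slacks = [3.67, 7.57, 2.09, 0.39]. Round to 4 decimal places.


Step 1: Compute log-barrier.
ln values: [1.3002, 2.0242, 0.7372, -0.9416]
phi = -(1.3002 + 2.0242 + 0.7372 - 0.9416) = -3.1199
Step 2: Compute augmented objective.
t*f(x) = 5.97*7.47 = 44.5959
Total = 44.5959 - 3.1199 = 41.476


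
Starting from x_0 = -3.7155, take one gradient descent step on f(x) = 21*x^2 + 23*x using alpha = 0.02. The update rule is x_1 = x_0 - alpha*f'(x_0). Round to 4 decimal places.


We compute the gradient at x_0 and apply the update.
f'(x) = 42*x + 23
f'(-3.7155) = 42*-3.7155 + 23 = -133.051
x_1 = -3.7155 - 0.02*-133.051 = -1.0545


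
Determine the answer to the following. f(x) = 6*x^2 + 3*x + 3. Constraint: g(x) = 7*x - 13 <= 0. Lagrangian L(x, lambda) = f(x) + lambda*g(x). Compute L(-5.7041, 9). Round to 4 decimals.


Step 1: Evaluate f(x).
f(-5.7041) = 6*(-5.7041)^2 + 3*(-5.7041) + 3 = 181.1082
Step 2: Evaluate g(x).
g(-5.7041) = 7*-5.7041 - 13 = -52.9287
Step 3: Compute Lagrangian.
L = 181.1082 + 9*-52.9287 = -295.2501


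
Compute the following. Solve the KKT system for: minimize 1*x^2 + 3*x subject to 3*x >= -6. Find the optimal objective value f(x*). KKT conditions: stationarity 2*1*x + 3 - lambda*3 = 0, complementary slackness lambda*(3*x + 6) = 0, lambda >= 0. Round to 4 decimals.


Step 1: Try lambda = 0 (constraint inactive).
Stationarity: 2*1*x + 3 = 0
x* = -3/(2*1) = -1.5
Check constraint: 3*-1.5 = -4.5 >= -6 -- satisfied.
Step 2: Compute optimal value.
f(x*) = 1*(-1.5)^2 + 3*(-1.5) = -2.25


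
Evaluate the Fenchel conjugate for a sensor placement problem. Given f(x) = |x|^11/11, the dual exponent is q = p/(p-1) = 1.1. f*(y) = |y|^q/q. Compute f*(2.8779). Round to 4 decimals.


The conjugate exponent q satisfies 1/p + 1/q = 1.
p = 11, so q = 11/(11 - 1) = 1.1
|y|^q = 2.8779^1.1 = 3.1988
f*(2.8779) = 3.1988 / 1.1 = 2.908


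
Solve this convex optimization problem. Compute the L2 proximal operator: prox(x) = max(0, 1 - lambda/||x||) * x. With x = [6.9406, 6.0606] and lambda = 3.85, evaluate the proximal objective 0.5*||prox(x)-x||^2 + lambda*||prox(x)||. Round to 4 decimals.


Step 1: Compute ||x||.
||x|| = 9.2143
Step 2: Compute scaling factor.
scale = max(0, 1 - 3.85/9.2143) = 0.5822
Step 3: prox(x) = [4.0406, 3.5283]
||prox(x)|| = 5.3643
Step 4: Proximal objective.
0.5*||prox-x||^2 = 7.4113
lambda*||prox|| = 20.6526
Total = 28.0637


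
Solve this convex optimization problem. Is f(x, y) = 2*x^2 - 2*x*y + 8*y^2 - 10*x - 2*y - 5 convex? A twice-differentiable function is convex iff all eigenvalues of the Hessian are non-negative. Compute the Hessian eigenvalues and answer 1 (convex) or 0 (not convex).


The Hessian of f(x,y) = 2*x^2 - 2*x*y + 8*y^2 - 10*x - 2*y - 5 is:
H = [[4, -2], [-2, 16]]
Trace = 4 + 16 = 20
Determinant = 4*16 - (-2)^2 = 60
Discriminant = (20)^2 - 4*60 = 160.0
Eigenvalues: lambda_1 = 3.6754, lambda_2 = 16.3246
The function is convex.

1


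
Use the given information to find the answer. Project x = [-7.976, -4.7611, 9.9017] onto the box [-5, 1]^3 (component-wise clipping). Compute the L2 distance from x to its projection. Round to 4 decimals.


Project each component onto [-5, 1].
clip(-7.976) = -5.0, clip(-4.7611) = -4.7611, clip(9.9017) = 1.0
Projection = [-5.0, -4.7611, 1.0]
Squared diffs: [8.8566, 0.0, 79.2403]
Distance = sqrt(88.0969) = 9.386


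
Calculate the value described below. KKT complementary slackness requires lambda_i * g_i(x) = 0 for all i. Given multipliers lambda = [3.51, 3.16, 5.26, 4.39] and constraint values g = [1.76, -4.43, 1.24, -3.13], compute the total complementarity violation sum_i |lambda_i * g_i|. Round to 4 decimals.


KKT complementary slackness check:
lambda_1 * g_1 = 3.51 * 1.76 = 6.1776
lambda_2 * g_2 = 3.16 * -4.43 = -13.9988
lambda_3 * g_3 = 5.26 * 1.24 = 6.5224
lambda_4 * g_4 = 4.39 * -3.13 = -13.7407
Total violation = 6.1776 + 13.9988 + 6.5224 + 13.7407 = 40.4395


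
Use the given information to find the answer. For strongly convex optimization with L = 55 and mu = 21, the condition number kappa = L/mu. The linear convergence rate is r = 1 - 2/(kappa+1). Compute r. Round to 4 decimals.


Step 1: Compute the condition number.
kappa = L/mu = 55/21 = 2.619
Step 2: Compute the convergence rate.
r = 1 - 2/(kappa + 1) = 1 - 2*mu/(L + mu) = (L - mu)/(L + mu) = 34/76 = 0.4474


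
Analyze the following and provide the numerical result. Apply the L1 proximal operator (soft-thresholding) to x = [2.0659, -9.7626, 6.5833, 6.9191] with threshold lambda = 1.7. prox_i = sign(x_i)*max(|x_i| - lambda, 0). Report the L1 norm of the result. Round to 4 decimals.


Soft-thresholding with lambda = 1.7:
prox(2.0659) = sign(2.0659)*max(|2.0659| - 1.7, 0) = 0.3659
prox(-9.7626) = sign(-9.7626)*max(|-9.7626| - 1.7, 0) = -8.0626
prox(6.5833) = sign(6.5833)*max(|6.5833| - 1.7, 0) = 4.8833
prox(6.9191) = sign(6.9191)*max(|6.9191| - 1.7, 0) = 5.2191
prox(x) = [0.3659, -8.0626, 4.8833, 5.2191]
||prox(x)||_1 = 0.3659 + 8.0626 + 4.8833 + 5.2191 = 18.5309


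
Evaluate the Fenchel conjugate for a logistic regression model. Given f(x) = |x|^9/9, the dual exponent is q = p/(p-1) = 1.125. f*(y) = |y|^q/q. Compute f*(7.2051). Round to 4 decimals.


The conjugate exponent q satisfies 1/p + 1/q = 1.
p = 9, so q = 9/(9 - 1) = 1.125
|y|^q = 7.2051^1.125 = 9.2224
f*(7.2051) = 9.2224 / 1.125 = 8.1977


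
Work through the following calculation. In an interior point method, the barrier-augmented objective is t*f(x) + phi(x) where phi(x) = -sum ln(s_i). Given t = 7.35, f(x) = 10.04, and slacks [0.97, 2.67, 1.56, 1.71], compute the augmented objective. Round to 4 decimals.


Step 1: Compute log-barrier.
ln values: [-0.0305, 0.9821, 0.4447, 0.5365]
phi = -(-0.0305 + 0.9821 + 0.4447 + 0.5365) = -1.9328
Step 2: Compute augmented objective.
t*f(x) = 7.35*10.04 = 73.794
Total = 73.794 - 1.9328 = 71.8612


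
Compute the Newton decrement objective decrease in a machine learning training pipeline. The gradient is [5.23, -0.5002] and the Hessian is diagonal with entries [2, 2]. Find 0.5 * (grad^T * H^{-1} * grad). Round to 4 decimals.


Step 1: H is diagonal, so H^(-1) * g = [2.615, -0.2501].
Step 2: g^T H^(-1) g = sum_i g_i^2 / H_ii
  = (5.23)^2/2 + (-0.5002)^2/2
  = 13.6765 + 0.1251 = 13.8016
Step 3: Objective decrease = 0.5 * g^T H^(-1) g = 6.9008


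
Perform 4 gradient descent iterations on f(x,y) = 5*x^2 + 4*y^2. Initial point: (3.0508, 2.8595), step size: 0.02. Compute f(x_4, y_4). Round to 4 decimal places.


Gradient descent on f(x,y) = 5*x^2 + 4*y^2.
Starting point: (3.0508, 2.8595), alpha = 0.02
Step 1: grad_x = 2*5*3.0508 = 30.508, grad_y = 2*4*2.8595 = 22.876
  x_1 = 3.0508 - 0.02*30.508 = 2.4406
  y_1 = 2.8595 - 0.02*22.876 = 2.402
Step 2: grad_x = 2*5*2.4406 = 24.4064, grad_y = 2*4*2.402 = 19.2158
  x_2 = 2.4406 - 0.02*24.4064 = 1.9525
  y_2 = 2.402 - 0.02*19.2158 = 2.0177
Step 3: grad_x = 2*5*1.9525 = 19.5251, grad_y = 2*4*2.0177 = 16.1413
  x_3 = 1.9525 - 0.02*19.5251 = 1.562
  y_3 = 2.0177 - 0.02*16.1413 = 1.6948
Step 4: grad_x = 2*5*1.562 = 15.6201, grad_y = 2*4*1.6948 = 13.5587
  x_4 = 1.562 - 0.02*15.6201 = 1.2496
  y_4 = 1.6948 - 0.02*13.5587 = 1.4237
f(1.2496, 1.4237) = 5*1.2496^2 + 4*1.4237^2 = 15.9149


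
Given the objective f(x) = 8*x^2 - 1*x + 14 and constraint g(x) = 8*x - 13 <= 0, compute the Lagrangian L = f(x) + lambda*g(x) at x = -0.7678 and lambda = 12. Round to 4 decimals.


Step 1: Evaluate f(x).
f(-0.7678) = 8*(-0.7678)^2 - 1*(-0.7678) + 14 = 19.4839
Step 2: Evaluate g(x).
g(-0.7678) = 8*-0.7678 - 13 = -19.1424
Step 3: Compute Lagrangian.
L = 19.4839 + 12*-19.1424 = -210.2249


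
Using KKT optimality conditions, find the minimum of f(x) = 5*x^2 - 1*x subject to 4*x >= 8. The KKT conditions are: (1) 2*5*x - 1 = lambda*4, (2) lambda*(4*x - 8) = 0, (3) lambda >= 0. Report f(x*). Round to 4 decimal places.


Step 1: Try lambda = 0 (constraint inactive).
x_unc = 1/(2*5) = 0.1
Check: 4*0.1 = 0.4 < 8 -- violated!
Step 2: Constraint must be active: 4*x = 8
x* = 8/4 = 2.0
lambda = (2*5*2.0 - 1)/4 = 4.75
Step 3: Compute optimal value.
f(x*) = 5*2.0^2 - 1*2.0 = 18.0


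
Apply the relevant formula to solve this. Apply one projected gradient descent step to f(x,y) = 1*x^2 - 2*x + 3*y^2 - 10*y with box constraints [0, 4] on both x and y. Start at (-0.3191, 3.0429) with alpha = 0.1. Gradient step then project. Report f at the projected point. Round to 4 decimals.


Step 1: Compute gradient at (-0.3191, 3.0429).
grad_x = 2*1*-0.3191 - 2 = -2.6382
grad_y = 2*3*3.0429 - 10 = 8.2574
Step 2: Gradient step.
x_raw = -0.3191 - 0.1*-2.6382 = -0.0553
y_raw = 3.0429 - 0.1*8.2574 = 2.2172
Step 3: Project onto [0, 4].
x_proj = clip(-0.0553) = 0.0
y_proj = clip(2.2172) = 2.2172
Step 4: Evaluate f.
f(0.0, 2.2172) = -7.4242


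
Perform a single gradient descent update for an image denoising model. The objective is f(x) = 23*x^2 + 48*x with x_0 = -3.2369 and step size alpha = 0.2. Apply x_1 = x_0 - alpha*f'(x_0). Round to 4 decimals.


We compute the gradient at x_0 and apply the update.
f'(x) = 46*x + 48
f'(-3.2369) = 46*-3.2369 + 48 = -100.8974
x_1 = -3.2369 - 0.2*-100.8974 = 16.9426


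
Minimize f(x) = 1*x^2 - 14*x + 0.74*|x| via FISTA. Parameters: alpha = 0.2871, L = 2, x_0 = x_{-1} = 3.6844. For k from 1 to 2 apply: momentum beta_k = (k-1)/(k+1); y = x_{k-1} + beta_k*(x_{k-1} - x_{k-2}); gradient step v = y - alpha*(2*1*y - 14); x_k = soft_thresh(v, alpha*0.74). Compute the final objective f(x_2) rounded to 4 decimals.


FISTA on f(x) = 1*x^2 - 14*x + 0.74*|x|
L = 2, alpha = 0.2871
Iteration 1: beta = 0.0, y = 3.6844 + 0.0*(3.6844 - 3.6844) = 3.6844
  grad(y) = -6.6312, v = y - alpha*grad = 5.5882
  prox(v) = soft_thresh(5.5882, 0.2125) = 5.3758
Iteration 2: beta = 0.3333, y = 5.3758 + 0.3333*(5.3758 - 3.6844) = 5.9396
  grad(y) = -2.1209, v = y - alpha*grad = 6.5485
  prox(v) = soft_thresh(6.5485, 0.2125) = 6.336
f(x_2) = 1*6.336^2 - 14*6.336 + 0.74*|6.336| = -43.8705


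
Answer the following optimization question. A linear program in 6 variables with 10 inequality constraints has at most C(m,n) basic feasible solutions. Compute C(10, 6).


Each vertex corresponds to some choice of n active constraints out of m, so the number of vertices is at most C(m, n) = m! / (n!(m-n)!).
m = 10, n = 6
Numerator: 10 * 9 * 8 * 7 * 6 * 5
Denominator: 6! = 720
C(10, 6) = 210


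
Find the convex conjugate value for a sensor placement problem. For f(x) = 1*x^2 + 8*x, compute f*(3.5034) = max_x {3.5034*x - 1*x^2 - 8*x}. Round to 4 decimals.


f*(y) = sup_x {y*x - a*x^2 - b*x} = sup_x {(y-b)*x - a*x^2}
FOC: (y - b) - 2a*x = 0 => x* = (y - b)/(2a)
x* = (3.5034 - 8)/(2*1) = -2.2483
f*(3.5034) = (y-b)^2/(4a) = (3.5034 - 8)^2/(4*1)
= 20.2194/4 = 5.0549


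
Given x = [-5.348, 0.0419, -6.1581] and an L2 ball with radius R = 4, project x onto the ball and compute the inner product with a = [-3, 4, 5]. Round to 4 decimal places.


Step 1: Compute ||x|| (intermediates to 6 decimals).
||x|| = sqrt((-5.348)^2 + 0.0419^2 + (-6.1581)^2) = 8.156289
Step 2: Project.
Since ||x|| > R, scale = R/||x|| = 4/8.156289 = 0.490419, proj(x) = scale * x
proj(x) = [-2.622761, 0.020549, -3.020049]
Step 3: Dot product.
a^T * proj(x) = -3*(-2.622761) + 4*0.020549 + 5*(-3.020049) = -7.1498


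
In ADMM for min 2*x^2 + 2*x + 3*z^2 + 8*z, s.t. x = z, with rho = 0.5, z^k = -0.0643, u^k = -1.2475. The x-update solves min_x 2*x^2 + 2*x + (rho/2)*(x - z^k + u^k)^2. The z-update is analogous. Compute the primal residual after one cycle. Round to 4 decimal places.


ADMM iteration with rho = 0.5, z^k = -0.0643, u^k = -1.2475
Step 1: x-update.
Minimize 2*x^2 + 2*x + (0.5/2)*(x + 0.0643 - 1.2475)^2
FOC: (2*2 + 0.5)*x = -2 + 0.5*(-0.0643 + 1.2475)
x^{k+1} = -0.313
Step 2: z-update.
Minimize 3*z^2 + 8*z + (0.5/2)*(-0.313 - z - 1.2475)^2
FOC: (2*3 + 0.5)*z = -8 + 0.5*(-0.313 - 1.2475)
z^{k+1} = -1.3508
Step 3: u-update.
u^{k+1} = -1.2475 - 0.313 + 1.3508 = -0.2097
Step 4: Primal residual = |-0.313 + 1.3508| = 1.0378


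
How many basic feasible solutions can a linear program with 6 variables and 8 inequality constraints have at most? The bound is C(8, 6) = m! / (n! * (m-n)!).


Each vertex corresponds to some choice of n active constraints out of m, so the number of vertices is at most C(m, n) = m! / (n!(m-n)!).
m = 8, n = 6
Numerator: 8 * 7 * 6 * 5 * 4 * 3
Denominator: 6! = 720
C(8, 6) = 28


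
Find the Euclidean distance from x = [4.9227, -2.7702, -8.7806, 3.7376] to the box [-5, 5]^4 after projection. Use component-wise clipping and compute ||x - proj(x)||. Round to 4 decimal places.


Project each component onto [-5, 5].
clip(4.9227) = 4.9227, clip(-2.7702) = -2.7702, clip(-8.7806) = -5.0, clip(3.7376) = 3.7376
Projection = [4.9227, -2.7702, -5.0, 3.7376]
Squared diffs: [0.0, 0.0, 14.2929, 0.0]
Distance = sqrt(14.2929) = 3.7806


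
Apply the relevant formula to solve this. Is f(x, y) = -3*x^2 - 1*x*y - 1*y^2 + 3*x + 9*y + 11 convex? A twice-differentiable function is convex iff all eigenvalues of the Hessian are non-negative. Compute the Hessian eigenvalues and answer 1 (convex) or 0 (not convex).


The Hessian of f(x,y) = -3*x^2 - 1*x*y - 1*y^2 + 3*x + 9*y + 11 is:
H = [[-6, -1], [-1, -2]]
Trace = -6 - 2 = -8
Determinant = -6*-2 - (-1)^2 = 11
Discriminant = (-8)^2 - 4*11 = 20.0
Eigenvalues: lambda_1 = -6.2361, lambda_2 = -1.7639
The function is not convex.

0


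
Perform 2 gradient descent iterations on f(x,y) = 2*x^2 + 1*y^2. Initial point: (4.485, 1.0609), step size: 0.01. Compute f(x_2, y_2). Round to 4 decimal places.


Gradient descent on f(x,y) = 2*x^2 + 1*y^2.
Starting point: (4.485, 1.0609), alpha = 0.01
Step 1: grad_x = 2*2*4.485 = 17.94, grad_y = 2*1*1.0609 = 2.1218
  x_1 = 4.485 - 0.01*17.94 = 4.3056
  y_1 = 1.0609 - 0.01*2.1218 = 1.0397
Step 2: grad_x = 2*2*4.3056 = 17.2224, grad_y = 2*1*1.0397 = 2.0794
  x_2 = 4.3056 - 0.01*17.2224 = 4.1334
  y_2 = 1.0397 - 0.01*2.0794 = 1.0189
f(4.1334, 1.0189) = 2*4.1334^2 + 1*1.0189^2 = 35.2077


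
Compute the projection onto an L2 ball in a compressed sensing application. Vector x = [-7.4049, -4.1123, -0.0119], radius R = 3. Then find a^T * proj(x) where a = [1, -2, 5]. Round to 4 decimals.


Step 1: Compute ||x|| (intermediates to 6 decimals).
||x|| = sqrt((-7.4049)^2 + (-4.1123)^2 + (-0.0119)^2) = 8.470165
Step 2: Project.
Since ||x|| > R, scale = R/||x|| = 3/8.470165 = 0.354184, proj(x) = scale * x
proj(x) = [-2.622697, -1.456511, -0.004215]
Step 3: Dot product.
a^T * proj(x) = 1*(-2.622697) - 2*(-1.456511) + 5*(-0.004215) = 0.2693


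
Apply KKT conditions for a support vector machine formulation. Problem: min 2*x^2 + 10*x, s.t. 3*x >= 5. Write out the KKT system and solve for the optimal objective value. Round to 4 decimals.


Step 1: Try lambda = 0 (constraint inactive).
x_unc = -10/(2*2) = -2.5
Check: 3*-2.5 = -7.5 < 5 -- violated!
Step 2: Constraint must be active: 3*x = 5
x* = 5/3 = 1.6667 (rounded; the exact value 5/3 is used below)
lambda = (2*2*(5/3) + 10)/3 = 5.5556
Step 3: Compute optimal value.
f(x*) = 2*(5/3)^2 + 10*(5/3) = 22.2222


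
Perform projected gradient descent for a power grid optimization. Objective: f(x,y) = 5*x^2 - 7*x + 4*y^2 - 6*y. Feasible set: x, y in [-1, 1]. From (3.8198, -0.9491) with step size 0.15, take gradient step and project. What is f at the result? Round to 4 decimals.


Step 1: Compute gradient at (3.8198, -0.9491).
grad_x = 2*5*3.8198 - 7 = 31.198
grad_y = 2*4*-0.9491 - 6 = -13.5928
Step 2: Gradient step.
x_raw = 3.8198 - 0.15*31.198 = -0.8599
y_raw = -0.9491 - 0.15*-13.5928 = 1.0898
Step 3: Project onto [-1, 1].
x_proj = clip(-0.8599) = -0.8599
y_proj = clip(1.0898) = 1.0
Step 4: Evaluate f.
f(-0.8599, 1.0) = 7.7164


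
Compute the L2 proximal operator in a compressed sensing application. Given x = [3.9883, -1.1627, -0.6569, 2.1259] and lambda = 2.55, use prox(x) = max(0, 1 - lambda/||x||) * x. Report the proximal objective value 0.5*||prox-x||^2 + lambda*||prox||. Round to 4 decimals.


Step 1: Compute ||x||.
||x|| = 4.7127
Step 2: Compute scaling factor.
scale = max(0, 1 - 2.55/4.7127) = 0.4589
Step 3: prox(x) = [1.8303, -0.5336, -0.3015, 0.9756]
||prox(x)|| = 2.1627
Step 4: Proximal objective.
0.5*||prox-x||^2 = 3.2513
lambda*||prox|| = 5.5149
Total = 8.7661


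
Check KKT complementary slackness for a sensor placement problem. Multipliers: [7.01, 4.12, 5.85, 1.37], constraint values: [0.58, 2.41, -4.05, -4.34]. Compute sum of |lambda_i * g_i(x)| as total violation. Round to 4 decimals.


KKT complementary slackness check:
lambda_1 * g_1 = 7.01 * 0.58 = 4.0658
lambda_2 * g_2 = 4.12 * 2.41 = 9.9292
lambda_3 * g_3 = 5.85 * -4.05 = -23.6925
lambda_4 * g_4 = 1.37 * -4.34 = -5.9458
Total violation = 4.0658 + 9.9292 + 23.6925 + 5.9458 = 43.6333


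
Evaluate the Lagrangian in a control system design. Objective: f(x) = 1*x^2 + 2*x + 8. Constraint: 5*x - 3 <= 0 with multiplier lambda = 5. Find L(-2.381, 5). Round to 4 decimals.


Step 1: Evaluate f(x).
f(-2.381) = 1*(-2.381)^2 + 2*(-2.381) + 8 = 8.9072
Step 2: Evaluate g(x).
g(-2.381) = 5*-2.381 - 3 = -14.905
Step 3: Compute Lagrangian.
L = 8.9072 + 5*-14.905 = -65.6178


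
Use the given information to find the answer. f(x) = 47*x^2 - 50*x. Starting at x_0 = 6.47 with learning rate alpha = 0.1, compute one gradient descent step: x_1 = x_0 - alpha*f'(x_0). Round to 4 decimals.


We compute the gradient at x_0 and apply the update.
f'(x) = 94*x - 50
f'(6.47) = 94*6.47 - 50 = 558.18
x_1 = 6.47 - 0.1*558.18 = -49.348


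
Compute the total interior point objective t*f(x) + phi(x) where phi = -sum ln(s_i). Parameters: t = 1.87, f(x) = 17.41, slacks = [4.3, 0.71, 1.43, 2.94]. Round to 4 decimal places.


Step 1: Compute log-barrier.
ln values: [1.4586, -0.3425, 0.3577, 1.0784]
phi = -(1.4586 - 0.3425 + 0.3577 + 1.0784) = -2.5522
Step 2: Compute augmented objective.
t*f(x) = 1.87*17.41 = 32.5567
Total = 32.5567 - 2.5522 = 30.0045


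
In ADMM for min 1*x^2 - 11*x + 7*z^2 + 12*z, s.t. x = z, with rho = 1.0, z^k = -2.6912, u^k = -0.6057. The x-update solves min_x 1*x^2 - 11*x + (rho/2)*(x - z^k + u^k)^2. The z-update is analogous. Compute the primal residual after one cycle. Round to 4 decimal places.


ADMM iteration with rho = 1.0, z^k = -2.6912, u^k = -0.6057
Step 1: x-update.
Minimize 1*x^2 - 11*x + (1.0/2)*(x + 2.6912 - 0.6057)^2
FOC: (2*1 + 1.0)*x = 11 + 1.0*(-2.6912 + 0.6057)
x^{k+1} = 2.9715
Step 2: z-update.
Minimize 7*z^2 + 12*z + (1.0/2)*(2.9715 - z - 0.6057)^2
FOC: (2*7 + 1.0)*z = -12 + 1.0*(2.9715 - 0.6057)
z^{k+1} = -0.6423
Step 3: u-update.
u^{k+1} = -0.6057 + 2.9715 + 0.6423 = 3.0081
Step 4: Primal residual = |2.9715 + 0.6423| = 3.6138


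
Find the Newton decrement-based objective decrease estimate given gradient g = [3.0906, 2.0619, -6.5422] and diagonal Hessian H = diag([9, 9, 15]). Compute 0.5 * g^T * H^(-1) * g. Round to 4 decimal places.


Step 1: H is diagonal, so H^(-1) * g = [0.3434, 0.2291, -0.4361].
Step 2: g^T H^(-1) g = sum_i g_i^2 / H_ii
  = (3.0906)^2/9 + (2.0619)^2/9 + (-6.5422)^2/15
  = 1.0613 + 0.4724 + 2.8534 = 4.3871
Step 3: Objective decrease = 0.5 * g^T H^(-1) g = 2.1935


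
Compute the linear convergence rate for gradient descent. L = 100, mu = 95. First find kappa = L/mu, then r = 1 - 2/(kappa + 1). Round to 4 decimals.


Step 1: Compute the condition number.
kappa = L/mu = 100/95 = 1.0526
Step 2: Compute the convergence rate.
r = 1 - 2/(kappa + 1) = 1 - 2*mu/(L + mu) = (L - mu)/(L + mu) = 5/195 = 0.0256


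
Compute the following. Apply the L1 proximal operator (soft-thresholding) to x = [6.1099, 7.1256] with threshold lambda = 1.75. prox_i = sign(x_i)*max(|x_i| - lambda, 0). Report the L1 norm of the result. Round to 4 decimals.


Soft-thresholding with lambda = 1.75:
prox(6.1099) = sign(6.1099)*max(|6.1099| - 1.75, 0) = 4.3599
prox(7.1256) = sign(7.1256)*max(|7.1256| - 1.75, 0) = 5.3756
prox(x) = [4.3599, 5.3756]
||prox(x)||_1 = 4.3599 + 5.3756 = 9.7355


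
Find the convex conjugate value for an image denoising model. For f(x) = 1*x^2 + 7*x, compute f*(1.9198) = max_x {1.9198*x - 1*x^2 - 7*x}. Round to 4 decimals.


f*(y) = sup_x {y*x - a*x^2 - b*x} = sup_x {(y-b)*x - a*x^2}
FOC: (y - b) - 2a*x = 0 => x* = (y - b)/(2a)
x* = (1.9198 - 7)/(2*1) = -2.5401
f*(1.9198) = (y-b)^2/(4a) = (1.9198 - 7)^2/(4*1)
= 25.8084/4 = 6.4521


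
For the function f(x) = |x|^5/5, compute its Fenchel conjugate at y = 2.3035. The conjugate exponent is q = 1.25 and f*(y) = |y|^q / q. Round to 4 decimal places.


The conjugate exponent q satisfies 1/p + 1/q = 1.
p = 5, so q = 5/(5 - 1) = 1.25
|y|^q = 2.3035^1.25 = 2.8378
f*(2.3035) = 2.8378 / 1.25 = 2.2703


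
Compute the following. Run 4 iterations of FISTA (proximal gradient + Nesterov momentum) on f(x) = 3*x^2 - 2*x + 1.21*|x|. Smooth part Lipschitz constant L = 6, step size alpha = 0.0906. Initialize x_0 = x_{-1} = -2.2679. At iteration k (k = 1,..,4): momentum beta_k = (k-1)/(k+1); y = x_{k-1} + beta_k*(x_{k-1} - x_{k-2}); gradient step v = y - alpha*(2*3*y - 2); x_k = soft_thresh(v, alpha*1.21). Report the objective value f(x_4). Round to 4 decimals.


FISTA on f(x) = 3*x^2 - 2*x + 1.21*|x|
L = 6, alpha = 0.0906
Iteration 1: beta = 0.0, y = -2.2679 + 0.0*(-2.2679 + 2.2679) = -2.2679
  grad(y) = -15.6074, v = y - alpha*grad = -0.8539
  prox(v) = soft_thresh(-0.8539, 0.1096) = -0.7442
Iteration 2: beta = 0.3333, y = -0.7442 + 0.3333*(-0.7442 + 2.2679) = -0.2364
  grad(y) = -3.4181, v = y - alpha*grad = 0.0733
  prox(v) = soft_thresh(0.0733, 0.1096) = 0.0
Iteration 3: beta = 0.5, y = 0.0 + 0.5*(0.0 + 0.7442) = 0.3721
  grad(y) = 0.2327, v = y - alpha*grad = 0.351
  prox(v) = soft_thresh(0.351, 0.1096) = 0.2414
Iteration 4: beta = 0.6, y = 0.2414 + 0.6*(0.2414 - 0.0) = 0.3863
  grad(y) = 0.3175, v = y - alpha*grad = 0.3575
  prox(v) = soft_thresh(0.3575, 0.1096) = 0.2479
f(x_4) = 3*0.2479^2 - 2*0.2479 + 1.21*|0.2479| = -0.0115


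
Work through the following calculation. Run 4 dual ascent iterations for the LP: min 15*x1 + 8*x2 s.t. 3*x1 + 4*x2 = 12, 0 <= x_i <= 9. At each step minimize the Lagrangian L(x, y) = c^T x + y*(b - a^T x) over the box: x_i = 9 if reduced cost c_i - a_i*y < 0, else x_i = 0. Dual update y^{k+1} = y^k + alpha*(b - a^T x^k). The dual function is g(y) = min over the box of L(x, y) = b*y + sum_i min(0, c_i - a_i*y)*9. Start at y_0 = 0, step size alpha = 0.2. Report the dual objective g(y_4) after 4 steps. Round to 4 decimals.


Dual ascent for LP: min 15*x1 + 8*x2, 3*x1 + 4*x2 = 12, 0 <= x_i <= 9
Step 1: y^k = 0.0, reduced costs: (15.0, 8.0)
  x^k = (0.0, 0.0), subgradient = b - a^T x = 12.0
  y^{k+1} = 0.0 + 0.2*12.0 = 2.4
Step 2: y^k = 2.4, reduced costs: (7.8, -1.6)
  x^k = (0.0, 9.0), subgradient = b - a^T x = -24.0
  y^{k+1} = 2.4 + 0.2*-24.0 = -2.4
Step 3: y^k = -2.4, reduced costs: (22.2, 17.6)
  x^k = (0.0, 0.0), subgradient = b - a^T x = 12.0
  y^{k+1} = -2.4 + 0.2*12.0 = 0.0
Step 4: y^k = 0.0, reduced costs: (15.0, 8.0)
  x^k = (0.0, 0.0), subgradient = b - a^T x = 12.0
  y^{k+1} = 0.0 + 0.2*12.0 = 2.4
Dual objective at y_4 = 2.4: reduced costs (7.8, -1.6), box minimizer x = (0.0, 9.0)
g(y_4) = b*y + (c1 - a1*y)*x1 + (c2 - a2*y)*x2 = 12*2.4 + 7.8*0.0 + (-1.6)*9.0 = 28.8 + 0.0 - 14.4 = 14.4


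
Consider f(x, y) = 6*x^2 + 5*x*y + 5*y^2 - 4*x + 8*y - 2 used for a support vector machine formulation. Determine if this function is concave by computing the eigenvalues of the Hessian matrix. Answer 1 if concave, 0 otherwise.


The Hessian of f(x,y) = 6*x^2 + 5*x*y + 5*y^2 - 4*x + 8*y - 2 is:
H = [[12, 5], [5, 10]]
Trace = 12 + 10 = 22
Determinant = 12*10 - (5)^2 = 95
Discriminant = (22)^2 - 4*95 = 104.0
Eigenvalues: lambda_1 = 5.901, lambda_2 = 16.099
The function is not concave.

0


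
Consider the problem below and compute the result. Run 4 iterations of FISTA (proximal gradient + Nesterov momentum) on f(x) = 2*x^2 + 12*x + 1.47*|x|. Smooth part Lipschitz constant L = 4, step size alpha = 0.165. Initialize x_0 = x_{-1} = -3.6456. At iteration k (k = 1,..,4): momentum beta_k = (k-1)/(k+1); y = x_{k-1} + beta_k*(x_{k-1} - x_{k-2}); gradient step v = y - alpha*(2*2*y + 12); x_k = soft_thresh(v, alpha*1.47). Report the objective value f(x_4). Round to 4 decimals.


FISTA on f(x) = 2*x^2 + 12*x + 1.47*|x|
L = 4, alpha = 0.165
Iteration 1: beta = 0.0, y = -3.6456 + 0.0*(-3.6456 + 3.6456) = -3.6456
  grad(y) = -2.5824, v = y - alpha*grad = -3.2195
  prox(v) = soft_thresh(-3.2195, 0.2426) = -2.977
Iteration 2: beta = 0.3333, y = -2.977 + 0.3333*(-2.977 + 3.6456) = -2.7541
  grad(y) = 0.9837, v = y - alpha*grad = -2.9164
  prox(v) = soft_thresh(-2.9164, 0.2426) = -2.6738
Iteration 3: beta = 0.5, y = -2.6738 + 0.5*(-2.6738 + 2.977) = -2.5223
  grad(y) = 1.9109, v = y - alpha*grad = -2.8376
  prox(v) = soft_thresh(-2.8376, 0.2426) = -2.595
Iteration 4: beta = 0.6, y = -2.595 + 0.6*(-2.595 + 2.6738) = -2.5477
  grad(y) = 1.8091, v = y - alpha*grad = -2.8462
  prox(v) = soft_thresh(-2.8462, 0.2426) = -2.6037
f(x_4) = 2*(-2.6037)^2 + 12*(-2.6037) + 1.47*|-2.6037| = -13.8585


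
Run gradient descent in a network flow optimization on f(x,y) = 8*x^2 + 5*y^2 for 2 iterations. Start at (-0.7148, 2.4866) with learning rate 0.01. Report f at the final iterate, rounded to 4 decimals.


Gradient descent on f(x,y) = 8*x^2 + 5*y^2.
Starting point: (-0.7148, 2.4866), alpha = 0.01
Step 1: grad_x = 2*8*-0.7148 = -11.4368, grad_y = 2*5*2.4866 = 24.866
  x_1 = -0.7148 - 0.01*-11.4368 = -0.6004
  y_1 = 2.4866 - 0.01*24.866 = 2.2379
Step 2: grad_x = 2*8*-0.6004 = -9.6069, grad_y = 2*5*2.2379 = 22.3794
  x_2 = -0.6004 - 0.01*-9.6069 = -0.5044
  y_2 = 2.2379 - 0.01*22.3794 = 2.0141
f(-0.5044, 2.0141) = 8*(-0.5044)^2 + 5*2.0141^2 = 22.319


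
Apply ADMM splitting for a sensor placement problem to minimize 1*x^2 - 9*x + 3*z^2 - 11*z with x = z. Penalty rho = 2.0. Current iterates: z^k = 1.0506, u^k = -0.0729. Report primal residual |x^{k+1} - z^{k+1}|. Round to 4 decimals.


ADMM iteration with rho = 2.0, z^k = 1.0506, u^k = -0.0729
Step 1: x-update.
Minimize 1*x^2 - 9*x + (2.0/2)*(x - 1.0506 - 0.0729)^2
FOC: (2*1 + 2.0)*x = 9 + 2.0*(1.0506 + 0.0729)
x^{k+1} = 2.8118
Step 2: z-update.
Minimize 3*z^2 - 11*z + (2.0/2)*(2.8118 - z - 0.0729)^2
FOC: (2*3 + 2.0)*z = 11 + 2.0*(2.8118 - 0.0729)
z^{k+1} = 2.0597
Step 3: u-update.
u^{k+1} = -0.0729 + 2.8118 - 2.0597 = 0.6791
Step 4: Primal residual = |2.8118 - 2.0597| = 0.752


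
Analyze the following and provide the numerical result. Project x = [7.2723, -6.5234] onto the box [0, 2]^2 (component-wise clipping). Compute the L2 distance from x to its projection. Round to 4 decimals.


Project each component onto [0, 2].
clip(7.2723) = 2.0, clip(-6.5234) = 0.0
Projection = [2.0, 0.0]
Squared diffs: [27.7971, 42.5547]
Distance = sqrt(70.3518) = 8.3876


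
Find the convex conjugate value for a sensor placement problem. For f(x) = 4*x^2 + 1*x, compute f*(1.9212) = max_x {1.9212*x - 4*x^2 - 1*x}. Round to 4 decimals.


f*(y) = sup_x {y*x - a*x^2 - b*x} = sup_x {(y-b)*x - a*x^2}
FOC: (y - b) - 2a*x = 0 => x* = (y - b)/(2a)
x* = (1.9212 - 1)/(2*4) = 0.1152
f*(1.9212) = (y-b)^2/(4a) = (1.9212 - 1)^2/(4*4)
= 0.8486/16 = 0.053


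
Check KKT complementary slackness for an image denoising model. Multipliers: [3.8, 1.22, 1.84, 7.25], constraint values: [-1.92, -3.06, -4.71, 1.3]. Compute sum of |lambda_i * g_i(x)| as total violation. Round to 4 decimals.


KKT complementary slackness check:
lambda_1 * g_1 = 3.8 * -1.92 = -7.296
lambda_2 * g_2 = 1.22 * -3.06 = -3.7332
lambda_3 * g_3 = 1.84 * -4.71 = -8.6664
lambda_4 * g_4 = 7.25 * 1.3 = 9.425
Total violation = 7.296 + 3.7332 + 8.6664 + 9.425 = 29.1206


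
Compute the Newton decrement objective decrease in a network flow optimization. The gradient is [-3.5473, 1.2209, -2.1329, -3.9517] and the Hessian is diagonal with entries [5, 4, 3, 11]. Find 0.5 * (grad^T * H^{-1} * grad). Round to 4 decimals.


Step 1: H is diagonal, so H^(-1) * g = [-0.7095, 0.3052, -0.711, -0.3592].
Step 2: g^T H^(-1) g = sum_i g_i^2 / H_ii
  = (-3.5473)^2/5 + (1.2209)^2/4 + (-2.1329)^2/3 + (-3.9517)^2/11
  = 2.5167 + 0.3726 + 1.5164 + 1.4196 = 5.8254
Step 3: Objective decrease = 0.5 * g^T H^(-1) g = 2.9127


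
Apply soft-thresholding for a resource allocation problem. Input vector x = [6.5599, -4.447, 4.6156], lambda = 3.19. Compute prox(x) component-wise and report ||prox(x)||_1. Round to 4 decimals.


Soft-thresholding with lambda = 3.19:
prox(6.5599) = sign(6.5599)*max(|6.5599| - 3.19, 0) = 3.3699
prox(-4.447) = sign(-4.447)*max(|-4.447| - 3.19, 0) = -1.257
prox(4.6156) = sign(4.6156)*max(|4.6156| - 3.19, 0) = 1.4256
prox(x) = [3.3699, -1.257, 1.4256]
||prox(x)||_1 = 3.3699 + 1.257 + 1.4256 = 6.0525


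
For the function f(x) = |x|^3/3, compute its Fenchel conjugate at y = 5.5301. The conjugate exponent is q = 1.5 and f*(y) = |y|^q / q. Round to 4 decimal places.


The conjugate exponent q satisfies 1/p + 1/q = 1.
p = 3, so q = 3/(3 - 1) = 1.5
|y|^q = 5.5301^1.5 = 13.0047
f*(5.5301) = 13.0047 / 1.5 = 8.6698


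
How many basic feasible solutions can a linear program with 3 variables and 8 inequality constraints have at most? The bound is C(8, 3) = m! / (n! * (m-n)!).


Each vertex corresponds to some choice of n active constraints out of m, so the number of vertices is at most C(m, n) = m! / (n!(m-n)!).
m = 8, n = 3
Numerator: 8 * 7 * 6
Denominator: 3! = 6
C(8, 3) = 56


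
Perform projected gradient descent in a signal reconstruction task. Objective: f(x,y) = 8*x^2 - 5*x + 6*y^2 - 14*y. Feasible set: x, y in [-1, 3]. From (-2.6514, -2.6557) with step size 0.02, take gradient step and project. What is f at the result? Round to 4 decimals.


Step 1: Compute gradient at (-2.6514, -2.6557).
grad_x = 2*8*-2.6514 - 5 = -47.4224
grad_y = 2*6*-2.6557 - 14 = -45.8684
Step 2: Gradient step.
x_raw = -2.6514 - 0.02*-47.4224 = -1.703
y_raw = -2.6557 - 0.02*-45.8684 = -1.7383
Step 3: Project onto [-1, 3].
x_proj = clip(-1.703) = -1.0
y_proj = clip(-1.7383) = -1.0
Step 4: Evaluate f.
f(-1.0, -1.0) = 33.0


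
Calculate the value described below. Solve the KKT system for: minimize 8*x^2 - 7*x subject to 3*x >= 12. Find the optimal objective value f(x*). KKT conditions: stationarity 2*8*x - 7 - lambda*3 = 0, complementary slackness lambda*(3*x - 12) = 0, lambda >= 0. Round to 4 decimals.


Step 1: Try lambda = 0 (constraint inactive).
x_unc = 7/(2*8) = 0.4375
Check: 3*0.4375 = 1.3125 < 12 -- violated!
Step 2: Constraint must be active: 3*x = 12
x* = 12/3 = 4.0
lambda = (2*8*4.0 - 7)/3 = 19.0
Step 3: Compute optimal value.
f(x*) = 8*4.0^2 - 7*4.0 = 100.0
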